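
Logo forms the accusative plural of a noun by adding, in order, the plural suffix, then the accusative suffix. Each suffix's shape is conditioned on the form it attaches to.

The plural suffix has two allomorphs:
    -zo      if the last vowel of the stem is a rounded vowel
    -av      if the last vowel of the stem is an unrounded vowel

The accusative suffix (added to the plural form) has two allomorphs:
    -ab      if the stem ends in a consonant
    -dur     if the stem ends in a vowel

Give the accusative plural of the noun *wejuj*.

*wejuj* — last vowel /u/ (a rounded vowel) → -zo → *wejujzo*.
The plural form *wejujzo*: final sound = /o/, a vowel → -dur → *wejujzodur*.

wejujzodur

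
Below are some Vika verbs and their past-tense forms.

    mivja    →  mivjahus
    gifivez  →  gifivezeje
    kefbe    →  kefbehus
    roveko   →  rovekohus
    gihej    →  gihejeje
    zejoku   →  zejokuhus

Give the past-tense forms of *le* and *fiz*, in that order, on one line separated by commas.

The alternation tracks the final sound of the stem — -eje when the stem ends in a consonant (*gifivez*, *gihej*); -hus when the stem ends in a vowel (*mivja*, *kefbe*, *roveko*, *zejoku*).
*le*: final sound = /e/, a vowel → -hus → *lehus*.
Since the final sound of *fiz* is /z/ (a consonant), it takes -eje, giving *fizeje*.

lehus, fizeje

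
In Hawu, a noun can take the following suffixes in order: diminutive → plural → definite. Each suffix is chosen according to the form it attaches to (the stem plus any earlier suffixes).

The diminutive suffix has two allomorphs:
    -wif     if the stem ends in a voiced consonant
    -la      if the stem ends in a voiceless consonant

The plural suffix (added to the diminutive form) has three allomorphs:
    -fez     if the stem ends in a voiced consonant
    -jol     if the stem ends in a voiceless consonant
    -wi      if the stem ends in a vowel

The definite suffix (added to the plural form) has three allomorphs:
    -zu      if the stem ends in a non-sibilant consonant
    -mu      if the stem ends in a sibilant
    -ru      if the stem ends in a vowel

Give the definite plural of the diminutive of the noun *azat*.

*azat*: final consonant = /t/, voiceless → -la → *azatla*.
The final sound of the diminutive form *azatla* is /a/, which is a vowel, so the plural suffix is -wi, giving *azatlawi*.
The final sound of the plural form *azatlawi* is /i/, which is a vowel, so the definite suffix is -ru, giving *azatlawiru*.

azatlawiru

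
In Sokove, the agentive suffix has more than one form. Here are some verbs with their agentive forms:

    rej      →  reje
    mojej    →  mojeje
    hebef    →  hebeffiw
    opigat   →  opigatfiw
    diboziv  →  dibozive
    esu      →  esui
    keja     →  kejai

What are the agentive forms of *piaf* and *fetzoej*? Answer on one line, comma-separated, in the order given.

The pattern is voicing of the final sound: -fiw when the stem ends in a voiceless consonant (*hebef*, *opigat*); -e when the stem ends in a voiced consonant (*rej*, *mojej*, *diboziv*); -i when the stem ends in a vowel (*esu*, *keja*).
*piaf* — final sound /f/ (a voiceless consonant) → -fiw → *piaffiw*.
The final sound of *fetzoej* is /j/, which is a voiced consonant, so the suffix is -e, giving *fetzoeje*.

piaffiw, fetzoeje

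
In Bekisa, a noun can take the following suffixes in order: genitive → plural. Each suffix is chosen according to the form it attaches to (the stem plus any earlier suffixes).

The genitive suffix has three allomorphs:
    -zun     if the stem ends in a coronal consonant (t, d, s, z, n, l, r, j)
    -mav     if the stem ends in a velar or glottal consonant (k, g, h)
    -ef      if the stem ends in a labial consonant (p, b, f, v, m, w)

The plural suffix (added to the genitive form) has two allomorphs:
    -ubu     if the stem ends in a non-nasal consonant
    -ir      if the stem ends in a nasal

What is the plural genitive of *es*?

eszunir

The final consonant of *es* is /s/, which is coronal, so the genitive suffix is -zun, giving *eszun*.
The final consonant of the genitive form *eszun* is /n/, which is a nasal, so the plural suffix is -ir, giving *eszunir*.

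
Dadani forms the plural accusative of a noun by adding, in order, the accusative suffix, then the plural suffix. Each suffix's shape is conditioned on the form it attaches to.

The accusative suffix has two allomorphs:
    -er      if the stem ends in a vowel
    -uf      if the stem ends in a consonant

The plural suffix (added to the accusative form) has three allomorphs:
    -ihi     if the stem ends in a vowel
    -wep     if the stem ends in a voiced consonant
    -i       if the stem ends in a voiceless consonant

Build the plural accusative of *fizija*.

fizijaerwep

*fizija*: final sound = /a/, a vowel → -er → *fizijaer*.
Since the final sound of the accusative form *fizijaer* is /r/ (a voiced consonant), it takes -wep, giving *fizijaerwep*.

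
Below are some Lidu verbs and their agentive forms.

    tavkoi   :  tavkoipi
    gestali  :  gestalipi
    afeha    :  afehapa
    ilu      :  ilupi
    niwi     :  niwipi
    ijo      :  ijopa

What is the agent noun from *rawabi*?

The pattern is height harmony: -pi when the last vowel of the stem is a high vowel (*tavkoi*, *gestali*, *ilu*, *niwi*); -pa when the last vowel of the stem is a non-high vowel (*afeha*, *ijo*).
*rawabi*: last vowel = /i/, a high vowel → -pi → *rawabipi*.

rawabipi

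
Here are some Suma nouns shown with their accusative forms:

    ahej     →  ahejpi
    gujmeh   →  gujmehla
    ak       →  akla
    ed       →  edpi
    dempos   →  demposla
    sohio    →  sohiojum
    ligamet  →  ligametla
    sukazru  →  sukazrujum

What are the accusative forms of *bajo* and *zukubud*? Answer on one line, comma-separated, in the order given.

The alternation tracks the final sound of the stem — -la when the stem ends in a voiceless consonant (*gujmeh*, *ak*, *dempos*, *ligamet*); -pi when the stem ends in a voiced consonant (*ahej*, *ed*); -jum when the stem ends in a vowel (*sohio*, *sukazru*).
The final sound of *bajo* is /o/, which is a vowel, so the suffix is -jum, giving *bajojum*.
*zukubud* — final sound /d/ (a voiced consonant) → -pi → *zukubudpi*.

bajojum, zukubudpi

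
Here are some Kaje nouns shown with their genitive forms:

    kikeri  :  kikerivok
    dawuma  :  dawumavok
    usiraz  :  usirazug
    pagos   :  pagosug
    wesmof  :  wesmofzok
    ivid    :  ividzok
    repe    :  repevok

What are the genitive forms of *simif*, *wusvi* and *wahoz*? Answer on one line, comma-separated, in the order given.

simifzok, wusvivok, wahozug

The suffix is conditioned by the final sound: -ug when the stem ends in a sibilant (*usiraz*, *pagos*); -zok when the stem ends in a non-sibilant consonant (*wesmof*, *ivid*); -vok when the stem ends in a vowel (*kikeri*, *dawuma*, *repe*).
Since the final sound of *simif* is /f/ (a non-sibilant consonant), it takes -zok, giving *simifzok*.
Since the final sound of *wusvi* is /i/ (a vowel), it takes -vok, giving *wusvivok*.
*wahoz*: final sound = /z/, a sibilant → -ug → *wahozug*.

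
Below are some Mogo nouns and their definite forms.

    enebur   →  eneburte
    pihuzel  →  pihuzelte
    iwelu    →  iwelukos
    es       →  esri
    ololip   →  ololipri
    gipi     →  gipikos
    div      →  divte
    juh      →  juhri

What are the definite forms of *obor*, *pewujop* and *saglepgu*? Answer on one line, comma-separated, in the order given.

oborte, pewujopri, saglepgukos

The suffix is conditioned by the final sound: -ri when the stem ends in a voiceless consonant (*es*, *ololip*, *juh*); -te when the stem ends in a voiced consonant (*enebur*, *pihuzel*, *div*); -kos when the stem ends in a vowel (*iwelu*, *gipi*).
Since the final sound of *obor* is /r/ (a voiced consonant), it takes -te, giving *oborte*.
The final sound of *pewujop* is /p/, which is a voiceless consonant, so the suffix is -ri, giving *pewujopri*.
Since the final sound of *saglepgu* is /u/ (a vowel), it takes -kos, giving *saglepgukos*.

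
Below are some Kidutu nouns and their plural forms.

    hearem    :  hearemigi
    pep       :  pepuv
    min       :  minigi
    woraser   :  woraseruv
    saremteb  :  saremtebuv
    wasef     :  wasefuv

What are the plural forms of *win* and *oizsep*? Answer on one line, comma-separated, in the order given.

winigi, oizsepuv

The pattern is nasality of the final consonant: -igi when the stem ends in a nasal (*hearem*, *min*); -uv when the stem ends in a non-nasal consonant (*pep*, *woraser*, *saremteb*, *wasef*).
The final consonant of *win* is /n/, which is a nasal, so the suffix is -igi, giving *winigi*.
The final consonant of *oizsep* is /p/, which is non-nasal, so the suffix is -uv, giving *oizsepuv*.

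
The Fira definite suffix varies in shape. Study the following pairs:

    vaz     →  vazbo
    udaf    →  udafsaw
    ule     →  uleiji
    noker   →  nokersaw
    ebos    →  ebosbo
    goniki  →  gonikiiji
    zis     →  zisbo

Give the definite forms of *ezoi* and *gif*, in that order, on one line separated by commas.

The suffix is conditioned by the final sound: -bo when the stem ends in a sibilant (*vaz*, *ebos*, *zis*); -saw when the stem ends in a non-sibilant consonant (*udaf*, *noker*); -iji when the stem ends in a vowel (*ule*, *goniki*).
The final sound of *ezoi* is /i/, which is a vowel, so the suffix is -iji, giving *ezoiiji*.
Since the final sound of *gif* is /f/ (a non-sibilant consonant), it takes -saw, giving *gifsaw*.

ezoiiji, gifsaw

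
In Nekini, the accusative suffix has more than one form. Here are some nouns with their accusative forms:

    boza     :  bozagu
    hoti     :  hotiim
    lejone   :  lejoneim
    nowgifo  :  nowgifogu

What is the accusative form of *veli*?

veliim

The alternation tracks the last vowel of the stem — -im when the last vowel of the stem is a front vowel (*hoti*, *lejone*); -gu when the last vowel of the stem is a back vowel (*boza*, *nowgifo*).
*veli*: last vowel = /i/, a front vowel → -im → *veliim*.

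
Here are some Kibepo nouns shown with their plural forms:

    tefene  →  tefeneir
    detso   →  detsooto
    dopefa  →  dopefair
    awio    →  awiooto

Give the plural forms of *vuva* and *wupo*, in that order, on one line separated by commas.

vuvair, wupooto

The alternation tracks the last vowel of the stem — -oto when the last vowel of the stem is a rounded vowel (*detso*, *awio*); -ir when the last vowel of the stem is an unrounded vowel (*tefene*, *dopefa*).
The last vowel of *vuva* is /a/, which is an unrounded vowel, so the suffix is -ir, giving *vuvair*.
*wupo*: last vowel = /o/, a rounded vowel → -oto → *wupooto*.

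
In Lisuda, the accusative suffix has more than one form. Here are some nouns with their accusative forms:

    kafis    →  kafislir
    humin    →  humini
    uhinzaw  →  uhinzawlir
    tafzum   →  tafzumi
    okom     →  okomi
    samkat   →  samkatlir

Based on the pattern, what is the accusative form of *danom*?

Looking at the final consonant of each stem: -i when the stem ends in a nasal (*humin*, *tafzum*, *okom*); -lir when the stem ends in a non-nasal consonant (*kafis*, *uhinzaw*, *samkat*).
*danom* — final consonant /m/ (a nasal) → -i → *danomi*.

danomi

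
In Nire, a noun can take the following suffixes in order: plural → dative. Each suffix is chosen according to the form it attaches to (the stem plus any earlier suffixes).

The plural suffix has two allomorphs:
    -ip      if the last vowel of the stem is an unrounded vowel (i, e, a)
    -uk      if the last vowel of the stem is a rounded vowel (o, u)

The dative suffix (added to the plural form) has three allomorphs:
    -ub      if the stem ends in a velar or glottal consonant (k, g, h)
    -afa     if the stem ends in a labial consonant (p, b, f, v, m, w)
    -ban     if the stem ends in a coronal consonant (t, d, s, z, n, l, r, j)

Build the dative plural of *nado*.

nadoukub

Since the last vowel of *nado* is /o/ (a rounded vowel), it takes -uk, giving *nadouk*.
The plural form *nadouk*: final consonant = /k/, velar/glottal → -ub → *nadoukub*.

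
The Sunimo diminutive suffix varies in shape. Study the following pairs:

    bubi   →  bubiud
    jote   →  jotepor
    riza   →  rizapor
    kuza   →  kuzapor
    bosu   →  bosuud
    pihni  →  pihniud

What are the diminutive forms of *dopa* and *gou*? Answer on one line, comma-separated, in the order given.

dopapor, gouud

The pattern is height harmony: -ud when the last vowel of the stem is a high vowel (*bubi*, *bosu*, *pihni*); -por when the last vowel of the stem is a non-high vowel (*jote*, *riza*, *kuza*).
Since the last vowel of *dopa* is /a/ (a non-high vowel), it takes -por, giving *dopapor*.
*gou* — last vowel /u/ (a high vowel) → -ud → *gouud*.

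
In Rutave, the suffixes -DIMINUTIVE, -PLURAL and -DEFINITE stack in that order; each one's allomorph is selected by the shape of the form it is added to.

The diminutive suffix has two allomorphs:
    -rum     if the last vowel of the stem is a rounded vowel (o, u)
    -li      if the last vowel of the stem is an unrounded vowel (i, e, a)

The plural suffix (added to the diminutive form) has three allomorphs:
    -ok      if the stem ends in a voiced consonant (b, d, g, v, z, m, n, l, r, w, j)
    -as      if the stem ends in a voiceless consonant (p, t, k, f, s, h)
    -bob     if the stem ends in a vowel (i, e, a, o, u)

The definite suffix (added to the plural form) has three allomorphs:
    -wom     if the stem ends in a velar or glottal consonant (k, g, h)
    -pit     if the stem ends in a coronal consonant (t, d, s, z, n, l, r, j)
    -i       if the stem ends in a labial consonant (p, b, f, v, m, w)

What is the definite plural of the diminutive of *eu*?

The last vowel of *eu* is /u/, which is a rounded vowel, so the diminutive suffix is -rum, giving *eurum*.
Since the final sound of the diminutive form *eurum* is /m/ (a voiced consonant), it takes -ok, giving *eurumok*.
The plural form *eurumok* — final consonant /k/ (velar/glottal) → -wom → *eurumokwom*.

eurumokwom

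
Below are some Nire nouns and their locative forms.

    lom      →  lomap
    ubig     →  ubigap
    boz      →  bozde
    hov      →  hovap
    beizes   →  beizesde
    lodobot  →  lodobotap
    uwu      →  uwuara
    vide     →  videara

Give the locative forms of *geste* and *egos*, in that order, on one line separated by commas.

gesteara, egosde

Looking at the final sound of each stem: -de when the stem ends in a sibilant (*boz*, *beizes*); -ap when the stem ends in a non-sibilant consonant (*lom*, *ubig*, *hov*, *lodobot*); -ara when the stem ends in a vowel (*uwu*, *vide*).
*geste*: final sound = /e/, a vowel → -ara → *gesteara*.
The final sound of *egos* is /s/, which is a sibilant, so the suffix is -de, giving *egosde*.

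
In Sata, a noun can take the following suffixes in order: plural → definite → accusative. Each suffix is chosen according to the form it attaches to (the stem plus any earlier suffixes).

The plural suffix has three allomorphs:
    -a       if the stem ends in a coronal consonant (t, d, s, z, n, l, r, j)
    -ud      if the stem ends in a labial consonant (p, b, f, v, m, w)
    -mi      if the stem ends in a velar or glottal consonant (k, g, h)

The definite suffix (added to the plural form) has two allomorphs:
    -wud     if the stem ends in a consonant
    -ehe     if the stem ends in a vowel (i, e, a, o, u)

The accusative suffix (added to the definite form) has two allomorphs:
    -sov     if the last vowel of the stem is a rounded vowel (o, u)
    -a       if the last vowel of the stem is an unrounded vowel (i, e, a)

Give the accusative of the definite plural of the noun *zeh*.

zehmiehea

*zeh*: final consonant = /h/, velar/glottal → -mi → *zehmi*.
The final sound of the plural form *zehmi* is /i/, which is a vowel, so the definite suffix is -ehe, giving *zehmiehe*.
The definite form *zehmiehe*: last vowel = /e/, an unrounded vowel → -a → *zehmiehea*.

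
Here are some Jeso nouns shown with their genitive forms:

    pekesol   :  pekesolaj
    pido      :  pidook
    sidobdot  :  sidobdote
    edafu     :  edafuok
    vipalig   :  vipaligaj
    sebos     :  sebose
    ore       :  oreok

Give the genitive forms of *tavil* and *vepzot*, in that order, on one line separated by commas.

tavilaj, vepzote

Looking at the final sound of each stem: -e when the stem ends in a voiceless consonant (*sidobdot*, *sebos*); -aj when the stem ends in a voiced consonant (*pekesol*, *vipalig*); -ok when the stem ends in a vowel (*pido*, *edafu*, *ore*).
*tavil*: final sound = /l/, a voiced consonant → -aj → *tavilaj*.
The final sound of *vepzot* is /t/, which is a voiceless consonant, so the suffix is -e, giving *vepzote*.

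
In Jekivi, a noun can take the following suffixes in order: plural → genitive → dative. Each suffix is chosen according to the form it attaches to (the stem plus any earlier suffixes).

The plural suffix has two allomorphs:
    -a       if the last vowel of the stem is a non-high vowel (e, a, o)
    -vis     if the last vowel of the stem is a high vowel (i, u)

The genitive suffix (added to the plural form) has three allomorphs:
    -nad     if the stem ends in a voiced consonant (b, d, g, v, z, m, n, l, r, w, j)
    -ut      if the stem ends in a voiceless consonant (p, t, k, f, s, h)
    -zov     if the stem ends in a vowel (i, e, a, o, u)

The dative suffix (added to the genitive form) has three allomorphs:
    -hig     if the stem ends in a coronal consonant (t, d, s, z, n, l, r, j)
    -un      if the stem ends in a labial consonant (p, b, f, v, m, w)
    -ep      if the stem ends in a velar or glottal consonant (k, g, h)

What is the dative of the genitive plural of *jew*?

jewazovun

Since the last vowel of *jew* is /e/ (a non-high vowel), it takes -a, giving *jewa*.
The final sound of the plural form *jewa* is /a/, which is a vowel, so the genitive suffix is -zov, giving *jewazov*.
The genitive form *jewazov* — final consonant /v/ (labial) → -un → *jewazovun*.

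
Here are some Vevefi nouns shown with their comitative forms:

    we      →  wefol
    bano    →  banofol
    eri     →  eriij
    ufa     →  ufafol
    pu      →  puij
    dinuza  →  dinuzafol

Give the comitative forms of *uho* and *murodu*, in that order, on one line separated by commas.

uhofol, muroduij

The alternation tracks the last vowel of the stem — -ij when the last vowel of the stem is a high vowel (*eri*, *pu*); -fol when the last vowel of the stem is a non-high vowel (*we*, *bano*, *ufa*, *dinuza*).
*uho* — last vowel /o/ (a non-high vowel) → -fol → *uhofol*.
The last vowel of *murodu* is /u/, which is a high vowel, so the suffix is -ij, giving *muroduij*.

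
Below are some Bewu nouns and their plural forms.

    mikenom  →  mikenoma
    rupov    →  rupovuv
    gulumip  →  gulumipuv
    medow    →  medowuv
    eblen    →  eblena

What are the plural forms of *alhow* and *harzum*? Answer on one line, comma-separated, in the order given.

Looking at the final consonant of each stem: -a when the stem ends in a nasal (*mikenom*, *eblen*); -uv when the stem ends in a non-nasal consonant (*rupov*, *gulumip*, *medow*).
*alhow*: final consonant = /w/, non-nasal → -uv → *alhowuv*.
*harzum*: final consonant = /m/, a nasal → -a → *harzuma*.

alhowuv, harzuma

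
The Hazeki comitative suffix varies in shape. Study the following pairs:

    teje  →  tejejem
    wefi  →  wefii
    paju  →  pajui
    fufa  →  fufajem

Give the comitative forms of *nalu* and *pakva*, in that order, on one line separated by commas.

nalui, pakvajem

Looking at the last vowel of each stem: -i when the last vowel of the stem is a high vowel (*wefi*, *paju*); -jem when the last vowel of the stem is a non-high vowel (*teje*, *fufa*).
The last vowel of *nalu* is /u/, which is a high vowel, so the suffix is -i, giving *nalui*.
*pakva*: last vowel = /a/, a non-high vowel → -jem → *pakvajem*.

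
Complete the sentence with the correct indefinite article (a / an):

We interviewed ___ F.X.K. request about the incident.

The indefinite article is chosen by the initial *sound* of the following word, not its spelling.
The initialism *F.X.K.* is read letter by letter; the first letter, F, is pronounced /ɛf/, which begins with a vowel sound.
So the article is *an*: We interviewed an F.X.K. request about the incident.

an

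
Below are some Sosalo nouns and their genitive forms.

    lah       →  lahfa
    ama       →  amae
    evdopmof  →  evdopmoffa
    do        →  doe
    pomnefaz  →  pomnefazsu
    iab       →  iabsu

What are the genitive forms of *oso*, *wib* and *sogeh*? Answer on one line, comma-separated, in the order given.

osoe, wibsu, sogehfa

The alternation tracks the final sound of the stem — -fa when the stem ends in a voiceless consonant (*lah*, *evdopmof*); -su when the stem ends in a voiced consonant (*pomnefaz*, *iab*); -e when the stem ends in a vowel (*ama*, *do*).
The final sound of *oso* is /o/, which is a vowel, so the suffix is -e, giving *osoe*.
*wib* — final sound /b/ (a voiced consonant) → -su → *wibsu*.
Since the final sound of *sogeh* is /h/ (a voiceless consonant), it takes -fa, giving *sogehfa*.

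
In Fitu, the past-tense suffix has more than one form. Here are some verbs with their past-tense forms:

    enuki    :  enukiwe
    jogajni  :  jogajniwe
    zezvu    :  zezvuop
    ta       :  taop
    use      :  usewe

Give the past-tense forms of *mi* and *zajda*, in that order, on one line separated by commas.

Looking at the last vowel of each stem: -we when the last vowel of the stem is a front vowel (*enuki*, *jogajni*, *use*); -op when the last vowel of the stem is a back vowel (*zezvu*, *ta*).
Since the last vowel of *mi* is /i/ (a front vowel), it takes -we, giving *miwe*.
Since the last vowel of *zajda* is /a/ (a back vowel), it takes -op, giving *zajdaop*.

miwe, zajdaop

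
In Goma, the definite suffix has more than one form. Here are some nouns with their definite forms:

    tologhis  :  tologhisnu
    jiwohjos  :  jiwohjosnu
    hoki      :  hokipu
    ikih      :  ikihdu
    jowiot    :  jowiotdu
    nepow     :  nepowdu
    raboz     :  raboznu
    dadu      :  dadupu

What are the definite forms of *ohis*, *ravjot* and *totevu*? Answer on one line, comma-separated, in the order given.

The alternation tracks the final sound of the stem — -nu when the stem ends in a sibilant (*tologhis*, *jiwohjos*, *raboz*); -du when the stem ends in a non-sibilant consonant (*ikih*, *jowiot*, *nepow*); -pu when the stem ends in a vowel (*hoki*, *dadu*).
Since the final sound of *ohis* is /s/ (a sibilant), it takes -nu, giving *ohisnu*.
The final sound of *ravjot* is /t/, which is a non-sibilant consonant, so the suffix is -du, giving *ravjotdu*.
*totevu* — final sound /u/ (a vowel) → -pu → *totevupu*.

ohisnu, ravjotdu, totevupu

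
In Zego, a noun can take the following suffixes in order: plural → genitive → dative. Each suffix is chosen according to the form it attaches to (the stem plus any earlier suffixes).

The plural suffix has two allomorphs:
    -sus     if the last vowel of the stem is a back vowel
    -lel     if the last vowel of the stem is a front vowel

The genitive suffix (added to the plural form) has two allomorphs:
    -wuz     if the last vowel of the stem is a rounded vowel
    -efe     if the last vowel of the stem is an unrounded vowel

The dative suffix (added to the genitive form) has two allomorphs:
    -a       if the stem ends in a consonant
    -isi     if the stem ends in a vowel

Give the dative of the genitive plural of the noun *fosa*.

The last vowel of *fosa* is /a/, which is a back vowel, so the plural suffix is -sus, giving *fosasus*.
Since the last vowel of the plural form *fosasus* is /u/ (a rounded vowel), it takes -wuz, giving *fosasuswuz*.
The genitive form *fosasuswuz* — final sound /z/ (a consonant) → -a → *fosasuswuza*.

fosasuswuza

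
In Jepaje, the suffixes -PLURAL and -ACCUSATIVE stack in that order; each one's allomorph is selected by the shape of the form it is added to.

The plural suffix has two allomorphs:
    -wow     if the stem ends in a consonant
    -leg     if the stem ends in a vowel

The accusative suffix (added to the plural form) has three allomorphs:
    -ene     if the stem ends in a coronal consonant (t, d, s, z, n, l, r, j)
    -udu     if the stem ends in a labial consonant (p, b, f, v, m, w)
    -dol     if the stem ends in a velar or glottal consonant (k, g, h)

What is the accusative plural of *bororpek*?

bororpekwowudu

*bororpek* — final sound /k/ (a consonant) → -wow → *bororpekwow*.
The plural form *bororpekwow* — final consonant /w/ (labial) → -udu → *bororpekwowudu*.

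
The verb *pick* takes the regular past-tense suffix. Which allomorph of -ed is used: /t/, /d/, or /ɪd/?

/t/

The stem *pick* ends in a voiceless consonant other than /t/.
The -ed suffix is realized as /ɪd/ after /t, d/; as /t/ after other voiceless consonants; and as /d/ after other voiced sounds.
So -ed on *pick* is pronounced /t/.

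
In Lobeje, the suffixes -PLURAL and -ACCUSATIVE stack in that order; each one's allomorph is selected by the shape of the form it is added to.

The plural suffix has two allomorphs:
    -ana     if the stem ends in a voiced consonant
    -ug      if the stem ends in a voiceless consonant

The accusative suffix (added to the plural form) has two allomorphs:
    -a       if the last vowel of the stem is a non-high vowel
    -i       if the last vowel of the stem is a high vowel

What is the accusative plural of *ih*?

ihugi

Since the final consonant of *ih* is /h/ (voiceless), it takes -ug, giving *ihug*.
Since the last vowel of the plural form *ihug* is /u/ (a high vowel), it takes -i, giving *ihugi*.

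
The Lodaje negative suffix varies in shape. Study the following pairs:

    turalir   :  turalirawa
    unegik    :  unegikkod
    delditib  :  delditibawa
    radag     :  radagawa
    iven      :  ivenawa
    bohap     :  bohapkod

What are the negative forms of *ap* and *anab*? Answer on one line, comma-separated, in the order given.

The suffix is conditioned by the final consonant: -kod when the stem ends in a voiceless consonant (*unegik*, *bohap*); -awa when the stem ends in a voiced consonant (*turalir*, *delditib*, *radag*, *iven*).
*ap* — final consonant /p/ (voiceless) → -kod → *apkod*.
The final consonant of *anab* is /b/, which is voiced, so the suffix is -awa, giving *anabawa*.

apkod, anabawa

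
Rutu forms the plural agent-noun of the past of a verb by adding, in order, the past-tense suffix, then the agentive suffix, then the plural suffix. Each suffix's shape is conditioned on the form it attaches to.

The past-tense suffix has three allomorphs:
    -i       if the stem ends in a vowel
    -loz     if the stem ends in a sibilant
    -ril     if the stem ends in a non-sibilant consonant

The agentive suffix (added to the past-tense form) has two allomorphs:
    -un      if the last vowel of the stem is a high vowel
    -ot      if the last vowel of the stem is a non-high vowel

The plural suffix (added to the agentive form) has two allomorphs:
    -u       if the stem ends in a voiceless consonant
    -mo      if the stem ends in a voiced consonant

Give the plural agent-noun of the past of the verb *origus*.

*origus*: final sound = /s/, a sibilant → -loz → *origusloz*.
The last vowel of the past-tense form *origusloz* is /o/, which is a non-high vowel, so the agentive suffix is -ot, giving *origuslozot*.
The agentive form *origuslozot*: final consonant = /t/, voiceless → -u → *origuslozotu*.

origuslozotu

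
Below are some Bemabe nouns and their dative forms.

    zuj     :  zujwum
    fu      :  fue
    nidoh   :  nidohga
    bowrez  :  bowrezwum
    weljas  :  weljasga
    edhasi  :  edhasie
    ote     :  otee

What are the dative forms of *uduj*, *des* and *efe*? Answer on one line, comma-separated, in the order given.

The pattern is voicing of the final sound: -ga when the stem ends in a voiceless consonant (*nidoh*, *weljas*); -wum when the stem ends in a voiced consonant (*zuj*, *bowrez*); -e when the stem ends in a vowel (*fu*, *edhasi*, *ote*).
Since the final sound of *uduj* is /j/ (a voiced consonant), it takes -wum, giving *udujwum*.
*des*: final sound = /s/, a voiceless consonant → -ga → *desga*.
Since the final sound of *efe* is /e/ (a vowel), it takes -e, giving *efee*.

udujwum, desga, efee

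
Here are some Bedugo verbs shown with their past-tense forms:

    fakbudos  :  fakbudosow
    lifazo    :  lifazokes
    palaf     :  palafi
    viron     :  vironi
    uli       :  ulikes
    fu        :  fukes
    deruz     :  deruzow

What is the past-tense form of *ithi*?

The suffix is conditioned by the final sound: -ow when the stem ends in a sibilant (*fakbudos*, *deruz*); -i when the stem ends in a non-sibilant consonant (*palaf*, *viron*); -kes when the stem ends in a vowel (*lifazo*, *uli*, *fu*).
Since the final sound of *ithi* is /i/ (a vowel), it takes -kes, giving *ithikes*.

ithikes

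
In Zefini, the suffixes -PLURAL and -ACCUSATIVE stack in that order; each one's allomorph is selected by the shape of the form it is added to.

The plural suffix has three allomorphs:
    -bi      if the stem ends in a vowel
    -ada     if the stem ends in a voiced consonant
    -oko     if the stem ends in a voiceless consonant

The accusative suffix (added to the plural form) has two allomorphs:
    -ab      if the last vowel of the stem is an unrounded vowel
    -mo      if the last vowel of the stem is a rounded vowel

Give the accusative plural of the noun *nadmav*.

nadmavadaab

Since the final sound of *nadmav* is /v/ (a voiced consonant), it takes -ada, giving *nadmavada*.
The last vowel of the plural form *nadmavada* is /a/, which is an unrounded vowel, so the accusative suffix is -ab, giving *nadmavadaab*.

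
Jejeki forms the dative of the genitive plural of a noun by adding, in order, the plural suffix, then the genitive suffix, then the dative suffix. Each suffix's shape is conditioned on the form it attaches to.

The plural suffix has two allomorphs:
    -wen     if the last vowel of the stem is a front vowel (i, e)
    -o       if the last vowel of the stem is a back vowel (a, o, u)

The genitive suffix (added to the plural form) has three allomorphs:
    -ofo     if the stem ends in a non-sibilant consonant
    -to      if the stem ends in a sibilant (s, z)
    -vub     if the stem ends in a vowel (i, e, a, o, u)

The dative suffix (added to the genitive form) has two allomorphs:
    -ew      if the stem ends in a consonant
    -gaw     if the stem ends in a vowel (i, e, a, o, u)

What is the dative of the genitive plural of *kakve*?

*kakve*: last vowel = /e/, a front vowel → -wen → *kakvewen*.
The plural form *kakvewen*: final sound = /n/, a non-sibilant consonant → -ofo → *kakvewenofo*.
The genitive form *kakvewenofo* — final sound /o/ (a vowel) → -gaw → *kakvewenofogaw*.

kakvewenofogaw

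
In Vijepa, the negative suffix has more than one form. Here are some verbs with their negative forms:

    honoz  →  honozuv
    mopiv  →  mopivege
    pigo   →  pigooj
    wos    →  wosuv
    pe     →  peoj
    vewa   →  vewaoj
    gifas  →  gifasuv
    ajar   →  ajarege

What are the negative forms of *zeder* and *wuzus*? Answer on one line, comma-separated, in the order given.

The suffix is conditioned by the final sound: -uv when the stem ends in a sibilant (*honoz*, *wos*, *gifas*); -ege when the stem ends in a non-sibilant consonant (*mopiv*, *ajar*); -oj when the stem ends in a vowel (*pigo*, *pe*, *vewa*).
*zeder*: final sound = /r/, a non-sibilant consonant → -ege → *zederege*.
Since the final sound of *wuzus* is /s/ (a sibilant), it takes -uv, giving *wuzusuv*.

zederege, wuzusuv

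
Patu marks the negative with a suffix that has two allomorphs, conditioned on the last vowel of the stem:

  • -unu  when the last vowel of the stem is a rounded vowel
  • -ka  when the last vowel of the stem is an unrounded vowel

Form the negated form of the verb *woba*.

*woba*: last vowel = /a/, an unrounded vowel → -ka → *wobaka*.

wobaka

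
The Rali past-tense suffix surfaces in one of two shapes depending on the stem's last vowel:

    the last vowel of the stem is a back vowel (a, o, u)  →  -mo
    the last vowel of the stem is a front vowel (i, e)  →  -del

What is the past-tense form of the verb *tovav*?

*tovav* — last vowel /a/ (a back vowel) → -mo → *tovavmo*.

tovavmo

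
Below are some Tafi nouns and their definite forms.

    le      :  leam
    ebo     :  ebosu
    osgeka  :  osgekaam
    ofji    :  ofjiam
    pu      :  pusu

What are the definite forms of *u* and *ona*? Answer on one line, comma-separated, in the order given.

The suffix is conditioned by the last vowel: -su when the last vowel of the stem is a rounded vowel (*ebo*, *pu*); -am when the last vowel of the stem is an unrounded vowel (*le*, *osgeka*, *ofji*).
*u*: last vowel = /u/, a rounded vowel → -su → *usu*.
*ona*: last vowel = /a/, an unrounded vowel → -am → *onaam*.

usu, onaam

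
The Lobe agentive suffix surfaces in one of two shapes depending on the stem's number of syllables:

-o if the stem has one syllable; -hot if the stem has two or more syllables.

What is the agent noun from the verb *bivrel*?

bivrelhot

*bivrel* (2 syllables) → -hot → *bivrelhot*.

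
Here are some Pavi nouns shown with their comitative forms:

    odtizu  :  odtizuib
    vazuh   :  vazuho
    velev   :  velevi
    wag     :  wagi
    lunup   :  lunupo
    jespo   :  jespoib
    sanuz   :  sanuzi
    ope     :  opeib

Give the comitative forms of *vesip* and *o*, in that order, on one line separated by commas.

Looking at the final sound of each stem: -o when the stem ends in a voiceless consonant (*vazuh*, *lunup*); -i when the stem ends in a voiced consonant (*velev*, *wag*, *sanuz*); -ib when the stem ends in a vowel (*odtizu*, *jespo*, *ope*).
Since the final sound of *vesip* is /p/ (a voiceless consonant), it takes -o, giving *vesipo*.
The final sound of *o* is /o/, which is a vowel, so the suffix is -ib, giving *oib*.

vesipo, oib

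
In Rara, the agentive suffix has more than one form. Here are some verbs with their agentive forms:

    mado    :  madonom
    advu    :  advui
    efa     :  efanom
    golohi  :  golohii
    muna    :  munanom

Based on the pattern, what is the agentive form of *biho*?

bihonom

Looking at the last vowel of each stem: -i when the last vowel of the stem is a high vowel (*advu*, *golohi*); -nom when the last vowel of the stem is a non-high vowel (*mado*, *efa*, *muna*).
Since the last vowel of *biho* is /o/ (a non-high vowel), it takes -nom, giving *bihonom*.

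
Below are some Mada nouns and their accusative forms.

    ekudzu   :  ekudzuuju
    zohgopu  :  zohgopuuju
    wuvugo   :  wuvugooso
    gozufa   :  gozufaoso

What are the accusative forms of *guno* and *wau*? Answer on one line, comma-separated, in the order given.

gunooso, wauuju

The pattern is height harmony: -uju when the last vowel of the stem is a high vowel (*ekudzu*, *zohgopu*); -oso when the last vowel of the stem is a non-high vowel (*wuvugo*, *gozufa*).
*guno* — last vowel /o/ (a non-high vowel) → -oso → *gunooso*.
Since the last vowel of *wau* is /u/ (a high vowel), it takes -uju, giving *wauuju*.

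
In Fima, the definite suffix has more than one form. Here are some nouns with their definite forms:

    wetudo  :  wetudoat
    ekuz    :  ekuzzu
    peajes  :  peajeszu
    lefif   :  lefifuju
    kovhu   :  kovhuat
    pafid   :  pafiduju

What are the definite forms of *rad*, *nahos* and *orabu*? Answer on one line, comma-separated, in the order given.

The alternation tracks the final sound of the stem — -zu when the stem ends in a sibilant (*ekuz*, *peajes*); -uju when the stem ends in a non-sibilant consonant (*lefif*, *pafid*); -at when the stem ends in a vowel (*wetudo*, *kovhu*).
The final sound of *rad* is /d/, which is a non-sibilant consonant, so the suffix is -uju, giving *raduju*.
*nahos* — final sound /s/ (a sibilant) → -zu → *nahoszu*.
Since the final sound of *orabu* is /u/ (a vowel), it takes -at, giving *orabuat*.

raduju, nahoszu, orabuat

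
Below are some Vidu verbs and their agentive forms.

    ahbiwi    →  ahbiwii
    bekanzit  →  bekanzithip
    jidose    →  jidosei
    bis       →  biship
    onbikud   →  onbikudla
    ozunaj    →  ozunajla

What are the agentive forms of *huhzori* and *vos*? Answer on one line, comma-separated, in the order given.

huhzorii, voship

The alternation tracks the final sound of the stem — -hip when the stem ends in a voiceless consonant (*bekanzit*, *bis*); -la when the stem ends in a voiced consonant (*onbikud*, *ozunaj*); -i when the stem ends in a vowel (*ahbiwi*, *jidose*).
The final sound of *huhzori* is /i/, which is a vowel, so the suffix is -i, giving *huhzorii*.
The final sound of *vos* is /s/, which is a voiceless consonant, so the suffix is -hip, giving *voship*.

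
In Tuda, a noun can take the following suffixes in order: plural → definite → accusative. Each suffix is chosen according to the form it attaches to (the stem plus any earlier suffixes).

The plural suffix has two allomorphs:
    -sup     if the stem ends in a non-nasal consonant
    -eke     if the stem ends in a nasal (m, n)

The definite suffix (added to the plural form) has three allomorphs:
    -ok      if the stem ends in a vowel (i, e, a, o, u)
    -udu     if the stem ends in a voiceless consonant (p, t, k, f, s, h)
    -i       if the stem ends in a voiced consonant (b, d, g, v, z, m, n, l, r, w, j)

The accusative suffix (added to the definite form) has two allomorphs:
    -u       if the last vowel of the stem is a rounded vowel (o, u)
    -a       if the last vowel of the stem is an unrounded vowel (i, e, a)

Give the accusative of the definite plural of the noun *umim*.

umimekeoku

*umim*: final consonant = /m/, a nasal → -eke → *umimeke*.
The plural form *umimeke* — final sound /e/ (a vowel) → -ok → *umimekeok*.
The last vowel of the definite form *umimekeok* is /o/, which is a rounded vowel, so the accusative suffix is -u, giving *umimekeoku*.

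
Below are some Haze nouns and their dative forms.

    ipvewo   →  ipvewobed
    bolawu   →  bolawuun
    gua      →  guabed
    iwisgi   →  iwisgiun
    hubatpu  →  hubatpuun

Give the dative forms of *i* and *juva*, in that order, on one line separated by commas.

The alternation tracks the last vowel of the stem — -un when the last vowel of the stem is a high vowel (*bolawu*, *iwisgi*, *hubatpu*); -bed when the last vowel of the stem is a non-high vowel (*ipvewo*, *gua*).
Since the last vowel of *i* is /i/ (a high vowel), it takes -un, giving *iun*.
*juva* — last vowel /a/ (a non-high vowel) → -bed → *juvabed*.

iun, juvabed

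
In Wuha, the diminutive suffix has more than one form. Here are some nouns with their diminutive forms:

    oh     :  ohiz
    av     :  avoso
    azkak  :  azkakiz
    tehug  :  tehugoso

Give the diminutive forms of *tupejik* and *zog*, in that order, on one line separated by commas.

tupejikiz, zogoso

The alternation tracks the final consonant of the stem — -iz when the stem ends in a voiceless consonant (*oh*, *azkak*); -oso when the stem ends in a voiced consonant (*av*, *tehug*).
*tupejik*: final consonant = /k/, voiceless → -iz → *tupejikiz*.
*zog* — final consonant /g/ (voiced) → -oso → *zogoso*.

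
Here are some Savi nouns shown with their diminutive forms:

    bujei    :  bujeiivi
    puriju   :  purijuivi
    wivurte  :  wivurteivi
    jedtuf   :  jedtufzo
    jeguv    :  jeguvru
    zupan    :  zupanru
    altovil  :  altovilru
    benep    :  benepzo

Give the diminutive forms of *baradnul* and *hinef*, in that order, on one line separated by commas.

baradnulru, hinefzo

The pattern is voicing of the final sound: -zo when the stem ends in a voiceless consonant (*jedtuf*, *benep*); -ru when the stem ends in a voiced consonant (*jeguv*, *zupan*, *altovil*); -ivi when the stem ends in a vowel (*bujei*, *puriju*, *wivurte*).
*baradnul* — final sound /l/ (a voiced consonant) → -ru → *baradnulru*.
*hinef* — final sound /f/ (a voiceless consonant) → -zo → *hinefzo*.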